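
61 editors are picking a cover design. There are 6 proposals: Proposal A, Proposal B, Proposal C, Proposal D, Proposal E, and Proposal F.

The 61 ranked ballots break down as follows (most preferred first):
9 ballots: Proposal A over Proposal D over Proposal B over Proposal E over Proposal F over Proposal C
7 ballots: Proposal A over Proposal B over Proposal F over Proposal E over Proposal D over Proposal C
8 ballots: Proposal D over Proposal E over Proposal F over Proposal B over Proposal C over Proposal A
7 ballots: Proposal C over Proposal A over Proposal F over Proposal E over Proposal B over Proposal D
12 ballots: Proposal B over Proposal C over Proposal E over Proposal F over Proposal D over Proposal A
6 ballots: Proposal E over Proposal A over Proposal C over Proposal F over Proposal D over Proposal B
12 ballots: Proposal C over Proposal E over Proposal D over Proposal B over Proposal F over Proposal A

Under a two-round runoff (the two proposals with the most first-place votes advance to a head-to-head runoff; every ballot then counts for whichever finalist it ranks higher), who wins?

Proposal C

Round 1 first-place votes: Proposal A 16, Proposal B 12, Proposal C 19, Proposal D 8, Proposal E 6, Proposal F 0. Proposal C and Proposal A advance.
Runoff: Proposal C is ranked above Proposal A on 39 ballots, Proposal A above Proposal C on 22.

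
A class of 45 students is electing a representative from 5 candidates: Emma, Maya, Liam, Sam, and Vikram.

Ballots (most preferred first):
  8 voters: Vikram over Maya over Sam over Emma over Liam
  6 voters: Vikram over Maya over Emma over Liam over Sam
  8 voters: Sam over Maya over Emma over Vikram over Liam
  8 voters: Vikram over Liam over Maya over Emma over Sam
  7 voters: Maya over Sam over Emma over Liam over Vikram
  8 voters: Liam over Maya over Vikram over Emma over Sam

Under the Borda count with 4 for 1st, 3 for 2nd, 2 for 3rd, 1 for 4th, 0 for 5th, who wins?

Emma: 8×1 + 6×2 + 8×2 + 8×1 + 7×2 + 8×1 = 66
Maya: 8×3 + 6×3 + 8×3 + 8×2 + 7×4 + 8×3 = 134
Liam: 8×0 + 6×1 + 8×0 + 8×3 + 7×1 + 8×4 = 69
Sam: 8×2 + 6×0 + 8×4 + 8×0 + 7×3 + 8×0 = 69
Vikram: 8×4 + 6×4 + 8×1 + 8×4 + 7×0 + 8×2 = 112

Maya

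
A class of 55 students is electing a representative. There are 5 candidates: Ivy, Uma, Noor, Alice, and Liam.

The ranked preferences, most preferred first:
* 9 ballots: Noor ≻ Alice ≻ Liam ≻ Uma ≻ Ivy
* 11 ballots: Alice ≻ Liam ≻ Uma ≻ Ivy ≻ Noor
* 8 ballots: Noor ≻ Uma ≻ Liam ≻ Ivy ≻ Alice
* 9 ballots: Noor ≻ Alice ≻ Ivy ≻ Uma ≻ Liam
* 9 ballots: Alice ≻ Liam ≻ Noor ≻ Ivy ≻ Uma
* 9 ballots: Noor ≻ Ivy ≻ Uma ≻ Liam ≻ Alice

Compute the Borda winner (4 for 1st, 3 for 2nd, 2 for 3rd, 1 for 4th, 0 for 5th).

Noor

Ivy: 9×0 + 11×1 + 8×1 + 9×2 + 9×1 + 9×3 = 73
Uma: 9×1 + 11×2 + 8×3 + 9×1 + 9×0 + 9×2 = 82
Noor: 9×4 + 11×0 + 8×4 + 9×4 + 9×2 + 9×4 = 158
Alice: 9×3 + 11×4 + 8×0 + 9×3 + 9×4 + 9×0 = 134
Liam: 9×2 + 11×3 + 8×2 + 9×0 + 9×3 + 9×1 = 103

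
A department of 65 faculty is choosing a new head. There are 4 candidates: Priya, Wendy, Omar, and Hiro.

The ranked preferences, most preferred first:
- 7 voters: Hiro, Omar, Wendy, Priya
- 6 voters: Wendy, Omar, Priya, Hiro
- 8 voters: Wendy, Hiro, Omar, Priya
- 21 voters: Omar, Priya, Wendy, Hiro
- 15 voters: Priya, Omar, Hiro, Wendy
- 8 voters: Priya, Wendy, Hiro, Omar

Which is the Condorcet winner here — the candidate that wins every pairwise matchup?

Omar

Omar vs Priya: 42–23
Omar vs Wendy: 43–22
Omar vs Hiro: 42–23
Omar beats every other candidate.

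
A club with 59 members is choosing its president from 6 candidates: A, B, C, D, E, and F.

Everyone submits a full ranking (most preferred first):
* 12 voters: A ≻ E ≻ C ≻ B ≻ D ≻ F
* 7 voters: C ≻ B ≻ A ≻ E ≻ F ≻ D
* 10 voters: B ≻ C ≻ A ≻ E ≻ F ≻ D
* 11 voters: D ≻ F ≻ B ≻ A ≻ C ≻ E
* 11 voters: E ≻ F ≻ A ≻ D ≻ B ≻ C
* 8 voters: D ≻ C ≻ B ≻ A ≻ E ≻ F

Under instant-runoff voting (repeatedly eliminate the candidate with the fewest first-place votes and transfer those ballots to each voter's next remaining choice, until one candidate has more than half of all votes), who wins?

Round 1: A 12, B 10, C 7, D 19, E 11, F 0. F eliminated.
Round 2: A 12, B 10, C 7, D 19, E 11. C eliminated.
Round 3: A 12, B 17, D 19, E 11. E eliminated.
Round 4: A 23, B 17, D 19. B eliminated.
Round 5: A 40, D 19. A has a majority (≥30).

A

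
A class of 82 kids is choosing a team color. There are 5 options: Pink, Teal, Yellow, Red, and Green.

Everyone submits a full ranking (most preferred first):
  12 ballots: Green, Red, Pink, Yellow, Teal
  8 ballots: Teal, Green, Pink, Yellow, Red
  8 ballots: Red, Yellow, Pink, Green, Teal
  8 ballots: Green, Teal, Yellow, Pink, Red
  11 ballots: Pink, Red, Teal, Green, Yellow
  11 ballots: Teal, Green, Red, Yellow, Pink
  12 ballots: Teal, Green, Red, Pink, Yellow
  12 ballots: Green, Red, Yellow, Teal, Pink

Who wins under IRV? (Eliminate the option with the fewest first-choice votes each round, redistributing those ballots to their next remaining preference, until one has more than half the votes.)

Teal

Round 1: Pink 11, Teal 31, Yellow 0, Red 8, Green 32. Yellow eliminated.
Round 2: Pink 11, Teal 31, Red 8, Green 32. Red eliminated.
Round 3: Pink 19, Teal 31, Green 32. Pink eliminated.
Round 4: Teal 42, Green 40. Teal has a majority (≥42).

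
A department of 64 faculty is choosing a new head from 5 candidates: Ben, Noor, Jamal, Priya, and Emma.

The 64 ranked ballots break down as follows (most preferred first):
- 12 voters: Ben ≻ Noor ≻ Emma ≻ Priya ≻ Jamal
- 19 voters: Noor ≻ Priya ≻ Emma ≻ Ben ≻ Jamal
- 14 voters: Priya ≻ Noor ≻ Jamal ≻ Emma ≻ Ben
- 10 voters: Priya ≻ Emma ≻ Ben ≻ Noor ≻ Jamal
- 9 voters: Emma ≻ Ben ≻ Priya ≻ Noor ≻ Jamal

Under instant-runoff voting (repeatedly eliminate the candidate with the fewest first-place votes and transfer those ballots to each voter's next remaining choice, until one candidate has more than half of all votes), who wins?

Round 1: Ben 12, Noor 19, Jamal 0, Priya 24, Emma 9. Jamal eliminated.
Round 2: Ben 12, Noor 19, Priya 24, Emma 9. Emma eliminated.
Round 3: Ben 21, Noor 19, Priya 24. Noor eliminated.
Round 4: Ben 21, Priya 43. Priya has a majority (≥33).

Priya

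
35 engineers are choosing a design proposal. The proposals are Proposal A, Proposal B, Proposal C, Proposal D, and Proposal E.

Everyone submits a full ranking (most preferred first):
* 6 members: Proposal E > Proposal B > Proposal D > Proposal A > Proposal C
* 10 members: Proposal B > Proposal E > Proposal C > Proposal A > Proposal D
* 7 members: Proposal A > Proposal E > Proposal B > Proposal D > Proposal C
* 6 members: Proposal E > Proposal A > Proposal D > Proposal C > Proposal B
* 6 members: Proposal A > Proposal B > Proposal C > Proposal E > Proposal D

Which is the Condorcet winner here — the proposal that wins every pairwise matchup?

Proposal E vs Proposal A: 22–13
Proposal E vs Proposal B: 19–16
Proposal E vs Proposal C: 29–6
Proposal E vs Proposal D: 35–0
Proposal E beats every other proposal.

Proposal E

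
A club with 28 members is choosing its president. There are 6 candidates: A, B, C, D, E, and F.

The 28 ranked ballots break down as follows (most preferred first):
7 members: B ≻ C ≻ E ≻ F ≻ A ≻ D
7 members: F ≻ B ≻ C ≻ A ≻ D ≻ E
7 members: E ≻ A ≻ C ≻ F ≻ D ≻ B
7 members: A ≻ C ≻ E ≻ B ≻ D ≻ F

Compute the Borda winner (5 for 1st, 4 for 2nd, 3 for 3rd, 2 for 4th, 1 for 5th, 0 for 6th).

A: 7×1 + 7×2 + 7×4 + 7×5 = 84
B: 7×5 + 7×4 + 7×0 + 7×2 = 77
C: 7×4 + 7×3 + 7×3 + 7×4 = 98
D: 7×0 + 7×1 + 7×1 + 7×1 = 21
E: 7×3 + 7×0 + 7×5 + 7×3 = 77
F: 7×2 + 7×5 + 7×2 + 7×0 = 63

C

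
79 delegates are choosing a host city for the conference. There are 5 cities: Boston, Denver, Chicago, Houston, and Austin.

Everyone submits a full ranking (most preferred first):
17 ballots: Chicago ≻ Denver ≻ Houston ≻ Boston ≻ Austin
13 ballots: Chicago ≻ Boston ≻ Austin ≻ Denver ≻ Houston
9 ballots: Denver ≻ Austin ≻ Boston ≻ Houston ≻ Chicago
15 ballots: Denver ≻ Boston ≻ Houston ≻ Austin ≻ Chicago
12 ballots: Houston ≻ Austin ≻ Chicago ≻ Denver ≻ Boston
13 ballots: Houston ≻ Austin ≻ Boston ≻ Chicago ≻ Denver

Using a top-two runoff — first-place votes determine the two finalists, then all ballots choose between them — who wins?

Houston

Round 1 first-place votes: Boston 0, Denver 24, Chicago 30, Houston 25, Austin 0. Chicago and Houston advance.
Runoff: Chicago is ranked above Houston on 30 ballots, Houston above Chicago on 49.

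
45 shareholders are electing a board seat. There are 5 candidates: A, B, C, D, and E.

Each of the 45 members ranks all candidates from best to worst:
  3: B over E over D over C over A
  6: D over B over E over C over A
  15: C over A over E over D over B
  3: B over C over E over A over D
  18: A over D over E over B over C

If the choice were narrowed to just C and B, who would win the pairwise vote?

B

C is ranked above B on 15 ballots; B above C on 30.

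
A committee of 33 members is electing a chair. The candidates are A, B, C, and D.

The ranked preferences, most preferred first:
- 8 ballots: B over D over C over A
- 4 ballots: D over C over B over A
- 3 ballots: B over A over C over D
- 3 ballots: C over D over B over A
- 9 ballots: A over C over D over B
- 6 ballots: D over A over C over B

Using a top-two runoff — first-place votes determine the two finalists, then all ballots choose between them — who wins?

D

Round 1 first-place votes: A 9, B 11, C 3, D 10. B and D advance.
Runoff: B is ranked above D on 11 ballots, D above B on 22.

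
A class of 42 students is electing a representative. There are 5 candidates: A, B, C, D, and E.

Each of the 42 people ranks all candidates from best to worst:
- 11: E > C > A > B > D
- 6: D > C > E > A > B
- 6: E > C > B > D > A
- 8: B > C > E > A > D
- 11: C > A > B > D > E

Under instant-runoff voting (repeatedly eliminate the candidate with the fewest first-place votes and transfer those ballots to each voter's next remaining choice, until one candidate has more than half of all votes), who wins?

Round 1: A 0, B 8, C 11, D 6, E 17. A eliminated.
Round 2: B 8, C 11, D 6, E 17. D eliminated.
Round 3: B 8, C 17, E 17. B eliminated.
Round 4: C 25, E 17. C has a majority (≥22).

C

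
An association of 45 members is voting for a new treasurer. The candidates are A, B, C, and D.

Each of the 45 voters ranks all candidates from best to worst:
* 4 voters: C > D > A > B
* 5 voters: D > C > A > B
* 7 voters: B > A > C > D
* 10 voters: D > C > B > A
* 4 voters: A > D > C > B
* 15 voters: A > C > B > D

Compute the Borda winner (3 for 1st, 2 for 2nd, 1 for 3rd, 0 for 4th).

C

A: 4×1 + 5×1 + 7×2 + 10×0 + 4×3 + 15×3 = 80
B: 4×0 + 5×0 + 7×3 + 10×1 + 4×0 + 15×1 = 46
C: 4×3 + 5×2 + 7×1 + 10×2 + 4×1 + 15×2 = 83
D: 4×2 + 5×3 + 7×0 + 10×3 + 4×2 + 15×0 = 61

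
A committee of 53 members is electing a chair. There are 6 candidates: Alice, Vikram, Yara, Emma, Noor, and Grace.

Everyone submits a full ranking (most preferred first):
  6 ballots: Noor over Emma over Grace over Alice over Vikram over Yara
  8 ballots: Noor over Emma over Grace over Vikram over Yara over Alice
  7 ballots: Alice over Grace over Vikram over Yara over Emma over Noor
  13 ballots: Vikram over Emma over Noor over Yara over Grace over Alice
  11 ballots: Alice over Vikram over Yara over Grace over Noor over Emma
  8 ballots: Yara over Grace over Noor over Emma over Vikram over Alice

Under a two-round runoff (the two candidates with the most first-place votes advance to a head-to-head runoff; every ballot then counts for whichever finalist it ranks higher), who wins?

Noor

Round 1 first-place votes: Alice 18, Vikram 13, Yara 8, Emma 0, Noor 14, Grace 0. Alice and Noor advance.
Runoff: Alice is ranked above Noor on 18 ballots, Noor above Alice on 35.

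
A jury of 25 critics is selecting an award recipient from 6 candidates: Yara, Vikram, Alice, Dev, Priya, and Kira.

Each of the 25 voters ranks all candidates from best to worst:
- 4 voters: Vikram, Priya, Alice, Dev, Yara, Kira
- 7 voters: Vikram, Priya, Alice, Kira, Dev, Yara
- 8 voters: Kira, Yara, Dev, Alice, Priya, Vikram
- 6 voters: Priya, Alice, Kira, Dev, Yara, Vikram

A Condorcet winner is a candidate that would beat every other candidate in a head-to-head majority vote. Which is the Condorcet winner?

Priya vs Yara: 17–8
Priya vs Vikram: 14–11
Priya vs Alice: 17–8
Priya vs Dev: 17–8
Priya vs Kira: 17–8
Priya beats every other candidate.

Priya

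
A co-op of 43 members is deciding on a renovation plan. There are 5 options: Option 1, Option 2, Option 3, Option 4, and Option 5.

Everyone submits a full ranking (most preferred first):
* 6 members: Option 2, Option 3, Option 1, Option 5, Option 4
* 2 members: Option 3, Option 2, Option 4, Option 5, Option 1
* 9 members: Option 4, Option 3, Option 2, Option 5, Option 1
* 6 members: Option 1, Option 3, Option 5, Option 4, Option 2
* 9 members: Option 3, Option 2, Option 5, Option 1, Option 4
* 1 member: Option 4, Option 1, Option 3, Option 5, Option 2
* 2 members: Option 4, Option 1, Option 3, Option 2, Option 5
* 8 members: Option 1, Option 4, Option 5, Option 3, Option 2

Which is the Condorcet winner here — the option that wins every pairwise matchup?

Option 3 vs Option 1: 26–17
Option 3 vs Option 2: 37–6
Option 3 vs Option 4: 23–20
Option 3 vs Option 5: 35–8
Option 3 beats every other option.

Option 3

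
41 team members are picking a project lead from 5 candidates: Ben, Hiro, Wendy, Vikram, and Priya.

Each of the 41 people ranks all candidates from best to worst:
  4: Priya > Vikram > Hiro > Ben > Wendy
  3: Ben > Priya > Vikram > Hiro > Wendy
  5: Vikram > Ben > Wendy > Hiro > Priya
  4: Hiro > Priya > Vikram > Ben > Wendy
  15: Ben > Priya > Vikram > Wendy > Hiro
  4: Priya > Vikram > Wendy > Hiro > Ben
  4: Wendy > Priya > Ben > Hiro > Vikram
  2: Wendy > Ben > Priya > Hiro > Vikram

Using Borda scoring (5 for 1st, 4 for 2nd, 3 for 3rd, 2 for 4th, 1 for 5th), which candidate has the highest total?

Priya

Ben: 4×2 + 3×5 + 5×4 + 4×2 + 15×5 + 4×1 + 4×3 + 2×4 = 150
Hiro: 4×3 + 3×2 + 5×2 + 4×5 + 15×1 + 4×2 + 4×2 + 2×2 = 83
Wendy: 4×1 + 3×1 + 5×3 + 4×1 + 15×2 + 4×3 + 4×5 + 2×5 = 98
Vikram: 4×4 + 3×3 + 5×5 + 4×3 + 15×3 + 4×4 + 4×1 + 2×1 = 129
Priya: 4×5 + 3×4 + 5×1 + 4×4 + 15×4 + 4×5 + 4×4 + 2×3 = 155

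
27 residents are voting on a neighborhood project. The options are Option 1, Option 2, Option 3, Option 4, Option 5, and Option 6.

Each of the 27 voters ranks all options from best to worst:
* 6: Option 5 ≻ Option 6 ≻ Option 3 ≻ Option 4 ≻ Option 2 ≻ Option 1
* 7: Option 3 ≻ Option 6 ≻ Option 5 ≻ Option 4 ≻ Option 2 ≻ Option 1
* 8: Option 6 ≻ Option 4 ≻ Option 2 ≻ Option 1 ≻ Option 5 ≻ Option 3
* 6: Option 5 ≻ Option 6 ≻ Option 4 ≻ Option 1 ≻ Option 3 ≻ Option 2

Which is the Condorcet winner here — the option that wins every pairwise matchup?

Option 6 vs Option 1: 27–0
Option 6 vs Option 2: 27–0
Option 6 vs Option 3: 20–7
Option 6 vs Option 4: 27–0
Option 6 vs Option 5: 15–12
Option 6 beats every other option.

Option 6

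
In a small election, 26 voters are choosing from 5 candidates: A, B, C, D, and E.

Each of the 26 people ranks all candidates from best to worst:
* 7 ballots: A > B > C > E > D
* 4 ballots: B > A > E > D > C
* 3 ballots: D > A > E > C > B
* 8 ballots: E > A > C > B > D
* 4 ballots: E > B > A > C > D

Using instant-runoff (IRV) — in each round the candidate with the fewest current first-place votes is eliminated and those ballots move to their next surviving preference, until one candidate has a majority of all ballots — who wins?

A

Round 1: A 7, B 4, C 0, D 3, E 12. C eliminated.
Round 2: A 7, B 4, D 3, E 12. D eliminated.
Round 3: A 10, B 4, E 12. B eliminated.
Round 4: A 14, E 12. A has a majority (≥14).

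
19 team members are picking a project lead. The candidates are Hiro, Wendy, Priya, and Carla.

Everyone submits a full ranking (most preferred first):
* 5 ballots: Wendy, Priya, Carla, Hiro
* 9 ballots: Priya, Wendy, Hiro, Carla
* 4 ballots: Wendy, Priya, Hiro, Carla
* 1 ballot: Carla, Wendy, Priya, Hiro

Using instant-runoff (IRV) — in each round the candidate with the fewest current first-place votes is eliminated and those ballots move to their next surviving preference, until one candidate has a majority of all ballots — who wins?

Wendy

Round 1: Hiro 0, Wendy 9, Priya 9, Carla 1. Hiro eliminated.
Round 2: Wendy 9, Priya 9, Carla 1. Carla eliminated.
Round 3: Wendy 10, Priya 9. Wendy has a majority (≥10).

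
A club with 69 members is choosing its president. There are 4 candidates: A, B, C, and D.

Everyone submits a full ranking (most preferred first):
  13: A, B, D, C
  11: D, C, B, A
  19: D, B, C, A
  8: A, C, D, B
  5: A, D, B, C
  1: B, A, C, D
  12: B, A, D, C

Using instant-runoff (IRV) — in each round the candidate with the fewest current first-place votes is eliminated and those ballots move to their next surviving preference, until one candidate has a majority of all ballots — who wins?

Round 1: A 26, B 13, C 0, D 30. C eliminated.
Round 2: A 26, B 13, D 30. B eliminated.
Round 3: A 39, D 30. A has a majority (≥35).

A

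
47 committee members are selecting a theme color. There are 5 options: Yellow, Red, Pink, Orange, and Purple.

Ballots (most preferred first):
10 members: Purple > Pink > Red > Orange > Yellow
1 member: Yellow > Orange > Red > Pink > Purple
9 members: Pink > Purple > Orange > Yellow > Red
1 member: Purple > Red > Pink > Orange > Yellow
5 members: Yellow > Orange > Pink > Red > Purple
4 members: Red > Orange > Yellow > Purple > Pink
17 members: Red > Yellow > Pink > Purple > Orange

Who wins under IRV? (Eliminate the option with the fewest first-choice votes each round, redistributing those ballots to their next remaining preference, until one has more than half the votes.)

Pink

Round 1: Yellow 6, Red 21, Pink 9, Orange 0, Purple 11. Orange eliminated.
Round 2: Yellow 6, Red 21, Pink 9, Purple 11. Yellow eliminated.
Round 3: Red 22, Pink 14, Purple 11. Purple eliminated.
Round 4: Red 23, Pink 24. Pink has a majority (≥24).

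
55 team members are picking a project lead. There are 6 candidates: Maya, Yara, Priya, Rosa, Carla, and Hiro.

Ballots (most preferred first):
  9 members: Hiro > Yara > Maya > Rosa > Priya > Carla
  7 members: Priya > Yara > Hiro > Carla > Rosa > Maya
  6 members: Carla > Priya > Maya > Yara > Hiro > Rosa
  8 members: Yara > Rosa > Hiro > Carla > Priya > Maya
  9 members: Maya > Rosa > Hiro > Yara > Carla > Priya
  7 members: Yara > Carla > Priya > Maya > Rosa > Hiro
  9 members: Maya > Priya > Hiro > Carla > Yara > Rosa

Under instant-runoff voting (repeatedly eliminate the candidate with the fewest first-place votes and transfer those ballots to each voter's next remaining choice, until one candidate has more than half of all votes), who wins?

Yara

Round 1: Maya 18, Yara 15, Priya 7, Rosa 0, Carla 6, Hiro 9. Rosa eliminated.
Round 2: Maya 18, Yara 15, Priya 7, Carla 6, Hiro 9. Carla eliminated.
Round 3: Maya 18, Yara 15, Priya 13, Hiro 9. Hiro eliminated.
Round 4: Maya 18, Yara 24, Priya 13. Priya eliminated.
Round 5: Maya 24, Yara 31. Yara has a majority (≥28).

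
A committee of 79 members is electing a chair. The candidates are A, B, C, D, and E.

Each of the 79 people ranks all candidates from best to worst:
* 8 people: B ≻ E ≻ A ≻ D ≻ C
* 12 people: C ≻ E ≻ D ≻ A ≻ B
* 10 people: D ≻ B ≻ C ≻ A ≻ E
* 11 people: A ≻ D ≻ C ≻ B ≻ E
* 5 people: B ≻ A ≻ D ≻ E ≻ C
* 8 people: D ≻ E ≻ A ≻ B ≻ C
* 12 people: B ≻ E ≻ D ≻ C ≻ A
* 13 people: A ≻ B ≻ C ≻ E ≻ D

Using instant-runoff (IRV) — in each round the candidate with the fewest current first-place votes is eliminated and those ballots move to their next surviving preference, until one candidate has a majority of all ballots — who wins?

D

Round 1: A 24, B 25, C 12, D 18, E 0. E eliminated.
Round 2: A 24, B 25, C 12, D 18. C eliminated.
Round 3: A 24, B 25, D 30. A eliminated.
Round 4: B 38, D 41. D has a majority (≥40).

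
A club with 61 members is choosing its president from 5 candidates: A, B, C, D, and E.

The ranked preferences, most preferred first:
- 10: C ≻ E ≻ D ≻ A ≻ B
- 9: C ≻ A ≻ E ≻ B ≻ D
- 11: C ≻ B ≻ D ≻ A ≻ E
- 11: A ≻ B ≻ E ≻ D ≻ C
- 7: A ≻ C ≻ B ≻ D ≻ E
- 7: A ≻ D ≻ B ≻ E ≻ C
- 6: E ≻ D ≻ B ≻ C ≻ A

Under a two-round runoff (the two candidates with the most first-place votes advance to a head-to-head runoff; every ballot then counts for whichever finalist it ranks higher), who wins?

Round 1 first-place votes: A 25, B 0, C 30, D 0, E 6. C and A advance.
Runoff: C is ranked above A on 36 ballots, A above C on 25.

C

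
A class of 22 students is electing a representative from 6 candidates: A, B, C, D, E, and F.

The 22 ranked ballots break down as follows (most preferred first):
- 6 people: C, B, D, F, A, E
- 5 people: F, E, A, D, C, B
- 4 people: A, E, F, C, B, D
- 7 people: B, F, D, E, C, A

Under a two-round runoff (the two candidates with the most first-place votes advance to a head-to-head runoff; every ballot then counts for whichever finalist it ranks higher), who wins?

Round 1 first-place votes: A 4, B 7, C 6, D 0, E 0, F 5. B and C advance.
Runoff: B is ranked above C on 7 ballots, C above B on 15.

C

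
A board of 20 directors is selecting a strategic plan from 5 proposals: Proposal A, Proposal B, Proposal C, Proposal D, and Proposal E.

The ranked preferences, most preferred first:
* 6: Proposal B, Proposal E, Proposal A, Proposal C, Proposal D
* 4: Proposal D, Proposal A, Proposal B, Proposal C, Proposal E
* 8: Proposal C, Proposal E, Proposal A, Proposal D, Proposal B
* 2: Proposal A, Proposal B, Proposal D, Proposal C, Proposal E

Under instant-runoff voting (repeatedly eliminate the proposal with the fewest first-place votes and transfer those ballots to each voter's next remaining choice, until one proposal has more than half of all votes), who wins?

Proposal B

Round 1: Proposal A 2, Proposal B 6, Proposal C 8, Proposal D 4, Proposal E 0. Proposal E eliminated.
Round 2: Proposal A 2, Proposal B 6, Proposal C 8, Proposal D 4. Proposal A eliminated.
Round 3: Proposal B 8, Proposal C 8, Proposal D 4. Proposal D eliminated.
Round 4: Proposal B 12, Proposal C 8. Proposal B has a majority (≥11).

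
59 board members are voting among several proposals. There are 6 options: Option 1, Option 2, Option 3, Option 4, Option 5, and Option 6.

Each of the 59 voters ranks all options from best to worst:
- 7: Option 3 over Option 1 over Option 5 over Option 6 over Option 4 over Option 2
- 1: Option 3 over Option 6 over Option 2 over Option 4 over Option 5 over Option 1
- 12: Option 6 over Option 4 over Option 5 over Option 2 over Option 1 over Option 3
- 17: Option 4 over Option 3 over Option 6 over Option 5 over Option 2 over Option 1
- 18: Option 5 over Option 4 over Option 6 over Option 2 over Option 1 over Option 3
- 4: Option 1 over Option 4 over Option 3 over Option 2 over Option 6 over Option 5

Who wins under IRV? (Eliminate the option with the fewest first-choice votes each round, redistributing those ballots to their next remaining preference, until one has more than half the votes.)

Round 1: Option 1 4, Option 2 0, Option 3 8, Option 4 17, Option 5 18, Option 6 12. Option 2 eliminated.
Round 2: Option 1 4, Option 3 8, Option 4 17, Option 5 18, Option 6 12. Option 1 eliminated.
Round 3: Option 3 8, Option 4 21, Option 5 18, Option 6 12. Option 3 eliminated.
Round 4: Option 4 21, Option 5 25, Option 6 13. Option 6 eliminated.
Round 5: Option 4 34, Option 5 25. Option 4 has a majority (≥30).

Option 4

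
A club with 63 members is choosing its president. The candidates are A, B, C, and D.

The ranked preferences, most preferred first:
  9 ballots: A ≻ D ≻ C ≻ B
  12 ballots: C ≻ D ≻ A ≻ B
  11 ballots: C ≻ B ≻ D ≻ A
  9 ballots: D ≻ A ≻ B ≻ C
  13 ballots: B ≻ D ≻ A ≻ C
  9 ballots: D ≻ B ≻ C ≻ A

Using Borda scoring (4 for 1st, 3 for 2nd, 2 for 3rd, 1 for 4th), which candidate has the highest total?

D

A: 9×4 + 12×2 + 11×1 + 9×3 + 13×2 + 9×1 = 133
B: 9×1 + 12×1 + 11×3 + 9×2 + 13×4 + 9×3 = 151
C: 9×2 + 12×4 + 11×4 + 9×1 + 13×1 + 9×2 = 150
D: 9×3 + 12×3 + 11×2 + 9×4 + 13×3 + 9×4 = 196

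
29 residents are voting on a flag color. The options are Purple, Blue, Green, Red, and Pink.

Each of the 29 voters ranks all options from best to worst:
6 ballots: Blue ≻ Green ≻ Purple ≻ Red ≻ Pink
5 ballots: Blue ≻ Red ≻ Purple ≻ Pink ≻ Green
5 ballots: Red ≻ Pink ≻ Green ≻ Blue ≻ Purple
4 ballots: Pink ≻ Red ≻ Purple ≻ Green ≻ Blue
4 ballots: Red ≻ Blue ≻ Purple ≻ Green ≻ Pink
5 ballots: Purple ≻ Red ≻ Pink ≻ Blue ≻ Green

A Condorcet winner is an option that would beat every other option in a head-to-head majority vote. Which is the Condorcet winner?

Red vs Purple: 18–11
Red vs Blue: 18–11
Red vs Green: 23–6
Red vs Pink: 25–4
Red beats every other option.

Red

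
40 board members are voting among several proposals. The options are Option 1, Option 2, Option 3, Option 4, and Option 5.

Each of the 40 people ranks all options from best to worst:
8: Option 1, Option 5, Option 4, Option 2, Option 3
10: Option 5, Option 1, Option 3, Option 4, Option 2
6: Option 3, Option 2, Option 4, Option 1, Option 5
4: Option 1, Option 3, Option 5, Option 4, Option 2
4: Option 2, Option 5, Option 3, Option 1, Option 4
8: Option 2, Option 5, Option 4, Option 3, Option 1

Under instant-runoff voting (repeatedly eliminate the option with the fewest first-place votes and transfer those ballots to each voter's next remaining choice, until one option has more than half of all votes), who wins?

Round 1: Option 1 12, Option 2 12, Option 3 6, Option 4 0, Option 5 10. Option 4 eliminated.
Round 2: Option 1 12, Option 2 12, Option 3 6, Option 5 10. Option 3 eliminated.
Round 3: Option 1 12, Option 2 18, Option 5 10. Option 5 eliminated.
Round 4: Option 1 22, Option 2 18. Option 1 has a majority (≥21).

Option 1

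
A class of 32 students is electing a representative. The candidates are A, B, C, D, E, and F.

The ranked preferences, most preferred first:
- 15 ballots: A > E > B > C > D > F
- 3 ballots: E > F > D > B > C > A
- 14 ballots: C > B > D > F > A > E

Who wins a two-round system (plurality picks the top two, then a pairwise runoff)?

C

Round 1 first-place votes: A 15, B 0, C 14, D 0, E 3, F 0. A and C advance.
Runoff: A is ranked above C on 15 ballots, C above A on 17.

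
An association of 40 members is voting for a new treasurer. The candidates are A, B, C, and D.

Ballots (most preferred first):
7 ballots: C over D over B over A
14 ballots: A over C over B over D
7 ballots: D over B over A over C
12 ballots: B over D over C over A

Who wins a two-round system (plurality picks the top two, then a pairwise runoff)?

Round 1 first-place votes: A 14, B 12, C 7, D 7. A and B advance.
Runoff: A is ranked above B on 14 ballots, B above A on 26.

B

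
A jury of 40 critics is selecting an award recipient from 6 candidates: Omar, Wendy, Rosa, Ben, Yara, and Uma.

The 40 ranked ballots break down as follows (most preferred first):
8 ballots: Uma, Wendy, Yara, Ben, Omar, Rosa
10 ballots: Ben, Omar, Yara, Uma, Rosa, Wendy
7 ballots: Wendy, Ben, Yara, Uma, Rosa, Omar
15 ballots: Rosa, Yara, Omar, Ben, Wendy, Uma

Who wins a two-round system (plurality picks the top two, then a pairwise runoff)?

Ben

Round 1 first-place votes: Omar 0, Wendy 7, Rosa 15, Ben 10, Yara 0, Uma 8. Rosa and Ben advance.
Runoff: Rosa is ranked above Ben on 15 ballots, Ben above Rosa on 25.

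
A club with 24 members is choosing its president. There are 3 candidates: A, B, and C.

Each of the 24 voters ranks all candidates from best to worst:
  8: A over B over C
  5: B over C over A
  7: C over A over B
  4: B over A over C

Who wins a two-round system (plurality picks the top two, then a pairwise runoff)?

Round 1 first-place votes: A 8, B 9, C 7. B and A advance.
Runoff: B is ranked above A on 9 ballots, A above B on 15.

A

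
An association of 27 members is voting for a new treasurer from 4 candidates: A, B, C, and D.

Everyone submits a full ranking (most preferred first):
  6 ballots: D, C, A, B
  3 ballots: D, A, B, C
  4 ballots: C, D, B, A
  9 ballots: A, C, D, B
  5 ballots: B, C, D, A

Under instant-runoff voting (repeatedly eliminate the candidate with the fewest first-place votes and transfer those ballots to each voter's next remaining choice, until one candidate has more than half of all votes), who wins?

D

Round 1: A 9, B 5, C 4, D 9. C eliminated.
Round 2: A 9, B 5, D 13. B eliminated.
Round 3: A 9, D 18. D has a majority (≥14).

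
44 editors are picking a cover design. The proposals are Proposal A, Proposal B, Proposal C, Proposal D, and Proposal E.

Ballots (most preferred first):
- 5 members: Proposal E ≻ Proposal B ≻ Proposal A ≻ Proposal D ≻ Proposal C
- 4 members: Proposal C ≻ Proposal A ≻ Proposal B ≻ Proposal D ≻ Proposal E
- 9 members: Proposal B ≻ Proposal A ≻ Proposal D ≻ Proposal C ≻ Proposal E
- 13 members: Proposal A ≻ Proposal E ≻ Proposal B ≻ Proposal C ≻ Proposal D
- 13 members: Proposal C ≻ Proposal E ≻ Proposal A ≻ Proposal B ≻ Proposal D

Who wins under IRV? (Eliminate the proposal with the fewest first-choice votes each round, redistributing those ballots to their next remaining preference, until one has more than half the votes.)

Round 1: Proposal A 13, Proposal B 9, Proposal C 17, Proposal D 0, Proposal E 5. Proposal D eliminated.
Round 2: Proposal A 13, Proposal B 9, Proposal C 17, Proposal E 5. Proposal E eliminated.
Round 3: Proposal A 13, Proposal B 14, Proposal C 17. Proposal A eliminated.
Round 4: Proposal B 27, Proposal C 17. Proposal B has a majority (≥23).

Proposal B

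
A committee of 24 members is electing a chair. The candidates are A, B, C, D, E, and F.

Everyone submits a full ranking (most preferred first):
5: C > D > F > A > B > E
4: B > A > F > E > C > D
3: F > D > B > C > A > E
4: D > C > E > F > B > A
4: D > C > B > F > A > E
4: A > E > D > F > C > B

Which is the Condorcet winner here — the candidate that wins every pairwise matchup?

D

D vs A: 16–8
D vs B: 20–4
D vs C: 15–9
D vs E: 16–8
D vs F: 17–7
D beats every other candidate.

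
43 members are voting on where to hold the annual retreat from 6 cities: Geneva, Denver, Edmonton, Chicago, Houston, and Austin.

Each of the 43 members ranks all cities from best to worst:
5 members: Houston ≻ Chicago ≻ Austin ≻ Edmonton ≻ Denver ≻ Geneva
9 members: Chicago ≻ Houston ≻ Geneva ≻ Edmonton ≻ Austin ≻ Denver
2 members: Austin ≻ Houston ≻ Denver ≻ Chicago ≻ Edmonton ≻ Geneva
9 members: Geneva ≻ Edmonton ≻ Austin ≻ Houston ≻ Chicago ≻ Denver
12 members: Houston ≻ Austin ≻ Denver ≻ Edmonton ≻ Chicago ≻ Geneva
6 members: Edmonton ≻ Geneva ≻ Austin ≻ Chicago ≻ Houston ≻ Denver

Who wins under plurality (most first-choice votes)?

Houston

First-place votes: Geneva 9, Denver 0, Edmonton 6, Chicago 9, Houston 17, Austin 2.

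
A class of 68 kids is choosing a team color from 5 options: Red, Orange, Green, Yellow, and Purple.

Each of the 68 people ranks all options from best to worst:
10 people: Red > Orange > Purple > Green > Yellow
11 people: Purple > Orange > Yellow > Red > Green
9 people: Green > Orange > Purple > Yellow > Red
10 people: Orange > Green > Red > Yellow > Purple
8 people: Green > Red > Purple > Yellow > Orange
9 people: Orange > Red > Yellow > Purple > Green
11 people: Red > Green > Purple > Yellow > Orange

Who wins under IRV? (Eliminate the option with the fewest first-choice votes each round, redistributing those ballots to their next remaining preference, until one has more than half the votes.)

Round 1: Red 21, Orange 19, Green 17, Yellow 0, Purple 11. Yellow eliminated.
Round 2: Red 21, Orange 19, Green 17, Purple 11. Purple eliminated.
Round 3: Red 21, Orange 30, Green 17. Green eliminated.
Round 4: Red 29, Orange 39. Orange has a majority (≥35).

Orange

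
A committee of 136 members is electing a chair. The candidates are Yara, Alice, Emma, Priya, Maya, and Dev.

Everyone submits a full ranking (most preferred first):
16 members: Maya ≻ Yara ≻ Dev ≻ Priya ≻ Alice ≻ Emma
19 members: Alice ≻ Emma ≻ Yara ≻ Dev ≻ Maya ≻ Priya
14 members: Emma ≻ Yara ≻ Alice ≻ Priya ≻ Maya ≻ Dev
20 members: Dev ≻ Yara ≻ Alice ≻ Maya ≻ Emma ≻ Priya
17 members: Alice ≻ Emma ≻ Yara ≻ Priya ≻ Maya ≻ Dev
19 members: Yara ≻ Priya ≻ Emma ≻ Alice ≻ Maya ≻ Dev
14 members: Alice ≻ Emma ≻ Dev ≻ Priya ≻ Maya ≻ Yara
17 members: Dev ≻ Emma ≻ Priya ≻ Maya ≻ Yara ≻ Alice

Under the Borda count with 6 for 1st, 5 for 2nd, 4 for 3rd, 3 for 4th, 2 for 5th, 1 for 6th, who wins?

Yara

Yara: 16×5 + 19×4 + 14×5 + 20×5 + 17×4 + 19×6 + 14×1 + 17×2 = 556
Alice: 16×2 + 19×6 + 14×4 + 20×4 + 17×6 + 19×3 + 14×6 + 17×1 = 542
Emma: 16×1 + 19×5 + 14×6 + 20×2 + 17×5 + 19×4 + 14×5 + 17×5 = 551
Priya: 16×3 + 19×1 + 14×3 + 20×1 + 17×3 + 19×5 + 14×3 + 17×4 = 385
Maya: 16×6 + 19×2 + 14×2 + 20×3 + 17×2 + 19×2 + 14×2 + 17×3 = 373
Dev: 16×4 + 19×3 + 14×1 + 20×6 + 17×1 + 19×1 + 14×4 + 17×6 = 449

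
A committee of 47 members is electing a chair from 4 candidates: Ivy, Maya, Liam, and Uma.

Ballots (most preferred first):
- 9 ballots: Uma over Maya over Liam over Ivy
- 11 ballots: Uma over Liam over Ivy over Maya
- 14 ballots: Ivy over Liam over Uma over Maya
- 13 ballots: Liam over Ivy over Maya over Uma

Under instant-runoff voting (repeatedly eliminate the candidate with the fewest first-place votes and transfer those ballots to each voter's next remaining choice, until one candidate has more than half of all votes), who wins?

Ivy

Round 1: Ivy 14, Maya 0, Liam 13, Uma 20. Maya eliminated.
Round 2: Ivy 14, Liam 13, Uma 20. Liam eliminated.
Round 3: Ivy 27, Uma 20. Ivy has a majority (≥24).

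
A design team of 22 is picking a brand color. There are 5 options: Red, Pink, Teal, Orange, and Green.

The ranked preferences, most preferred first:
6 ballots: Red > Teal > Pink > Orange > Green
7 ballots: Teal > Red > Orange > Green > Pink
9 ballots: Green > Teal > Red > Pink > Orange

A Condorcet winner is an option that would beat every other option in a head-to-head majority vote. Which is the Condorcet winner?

Teal

Teal vs Red: 16–6
Teal vs Pink: 22–0
Teal vs Orange: 22–0
Teal vs Green: 13–9
Teal beats every other option.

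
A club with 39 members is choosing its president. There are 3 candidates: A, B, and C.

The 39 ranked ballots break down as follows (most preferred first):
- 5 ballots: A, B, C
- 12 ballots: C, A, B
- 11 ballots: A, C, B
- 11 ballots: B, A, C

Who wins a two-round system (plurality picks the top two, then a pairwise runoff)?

A

Round 1 first-place votes: A 16, B 11, C 12. A and C advance.
Runoff: A is ranked above C on 27 ballots, C above A on 12.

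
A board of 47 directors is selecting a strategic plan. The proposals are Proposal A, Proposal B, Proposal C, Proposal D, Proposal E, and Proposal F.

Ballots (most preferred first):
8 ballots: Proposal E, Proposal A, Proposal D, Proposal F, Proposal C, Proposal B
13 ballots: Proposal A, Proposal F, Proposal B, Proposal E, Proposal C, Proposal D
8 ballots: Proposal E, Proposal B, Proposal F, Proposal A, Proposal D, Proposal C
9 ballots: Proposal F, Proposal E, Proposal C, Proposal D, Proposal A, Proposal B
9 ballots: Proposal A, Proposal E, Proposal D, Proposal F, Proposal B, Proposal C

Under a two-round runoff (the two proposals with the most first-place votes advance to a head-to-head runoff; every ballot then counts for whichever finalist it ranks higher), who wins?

Round 1 first-place votes: Proposal A 22, Proposal B 0, Proposal C 0, Proposal D 0, Proposal E 16, Proposal F 9. Proposal A and Proposal E advance.
Runoff: Proposal A is ranked above Proposal E on 22 ballots, Proposal E above Proposal A on 25.

Proposal E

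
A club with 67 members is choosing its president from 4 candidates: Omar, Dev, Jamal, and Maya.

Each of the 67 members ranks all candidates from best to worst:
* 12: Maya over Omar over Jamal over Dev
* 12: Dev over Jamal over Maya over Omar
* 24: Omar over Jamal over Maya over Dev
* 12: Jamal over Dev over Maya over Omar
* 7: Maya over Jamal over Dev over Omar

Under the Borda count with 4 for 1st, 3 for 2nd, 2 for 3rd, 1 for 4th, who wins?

Omar: 12×3 + 12×1 + 24×4 + 12×1 + 7×1 = 163
Dev: 12×1 + 12×4 + 24×1 + 12×3 + 7×2 = 134
Jamal: 12×2 + 12×3 + 24×3 + 12×4 + 7×3 = 201
Maya: 12×4 + 12×2 + 24×2 + 12×2 + 7×4 = 172

Jamal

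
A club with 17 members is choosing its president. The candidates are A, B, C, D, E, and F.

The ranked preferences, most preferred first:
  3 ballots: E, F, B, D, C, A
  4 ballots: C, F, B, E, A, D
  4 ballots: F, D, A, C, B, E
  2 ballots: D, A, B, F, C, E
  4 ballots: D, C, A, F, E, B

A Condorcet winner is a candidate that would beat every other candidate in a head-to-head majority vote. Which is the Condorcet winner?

F

F vs A: 11–6
F vs B: 15–2
F vs C: 9–8
F vs D: 11–6
F vs E: 14–3
F beats every other candidate.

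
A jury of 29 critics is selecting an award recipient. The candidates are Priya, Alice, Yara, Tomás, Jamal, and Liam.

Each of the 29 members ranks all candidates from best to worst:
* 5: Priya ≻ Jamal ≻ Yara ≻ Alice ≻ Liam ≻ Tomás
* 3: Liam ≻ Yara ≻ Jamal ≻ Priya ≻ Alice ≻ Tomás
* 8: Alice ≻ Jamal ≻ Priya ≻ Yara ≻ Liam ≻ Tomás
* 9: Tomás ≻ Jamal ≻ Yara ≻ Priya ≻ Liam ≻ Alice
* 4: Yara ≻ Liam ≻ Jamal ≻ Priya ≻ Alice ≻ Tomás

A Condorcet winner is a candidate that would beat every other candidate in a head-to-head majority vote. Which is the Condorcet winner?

Jamal

Jamal vs Priya: 24–5
Jamal vs Alice: 21–8
Jamal vs Yara: 22–7
Jamal vs Tomás: 20–9
Jamal vs Liam: 22–7
Jamal beats every other candidate.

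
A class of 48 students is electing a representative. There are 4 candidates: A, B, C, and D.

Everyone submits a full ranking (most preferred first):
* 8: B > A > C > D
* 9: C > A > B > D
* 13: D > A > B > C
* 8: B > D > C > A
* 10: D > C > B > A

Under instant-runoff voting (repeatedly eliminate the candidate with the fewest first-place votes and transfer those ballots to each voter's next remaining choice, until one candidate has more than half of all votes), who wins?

B

Round 1: A 0, B 16, C 9, D 23. A eliminated.
Round 2: B 16, C 9, D 23. C eliminated.
Round 3: B 25, D 23. B has a majority (≥25).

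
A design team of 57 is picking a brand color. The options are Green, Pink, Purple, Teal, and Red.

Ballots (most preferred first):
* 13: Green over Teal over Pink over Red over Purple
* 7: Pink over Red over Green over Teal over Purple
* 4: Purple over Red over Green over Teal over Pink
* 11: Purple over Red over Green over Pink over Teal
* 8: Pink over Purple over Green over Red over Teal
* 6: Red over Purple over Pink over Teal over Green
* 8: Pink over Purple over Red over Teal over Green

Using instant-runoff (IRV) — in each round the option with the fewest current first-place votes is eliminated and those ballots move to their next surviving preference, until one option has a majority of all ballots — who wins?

Pink

Round 1: Green 13, Pink 23, Purple 15, Teal 0, Red 6. Teal eliminated.
Round 2: Green 13, Pink 23, Purple 15, Red 6. Red eliminated.
Round 3: Green 13, Pink 23, Purple 21. Green eliminated.
Round 4: Pink 36, Purple 21. Pink has a majority (≥29).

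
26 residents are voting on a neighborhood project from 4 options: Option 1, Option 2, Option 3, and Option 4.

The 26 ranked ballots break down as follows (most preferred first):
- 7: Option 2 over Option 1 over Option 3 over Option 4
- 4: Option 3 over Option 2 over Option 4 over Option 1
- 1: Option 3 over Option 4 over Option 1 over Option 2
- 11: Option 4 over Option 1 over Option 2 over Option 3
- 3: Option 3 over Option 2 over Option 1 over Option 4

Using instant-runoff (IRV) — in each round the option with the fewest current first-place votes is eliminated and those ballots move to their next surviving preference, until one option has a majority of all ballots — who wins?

Option 3

Round 1: Option 1 0, Option 2 7, Option 3 8, Option 4 11. Option 1 eliminated.
Round 2: Option 2 7, Option 3 8, Option 4 11. Option 2 eliminated.
Round 3: Option 3 15, Option 4 11. Option 3 has a majority (≥14).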